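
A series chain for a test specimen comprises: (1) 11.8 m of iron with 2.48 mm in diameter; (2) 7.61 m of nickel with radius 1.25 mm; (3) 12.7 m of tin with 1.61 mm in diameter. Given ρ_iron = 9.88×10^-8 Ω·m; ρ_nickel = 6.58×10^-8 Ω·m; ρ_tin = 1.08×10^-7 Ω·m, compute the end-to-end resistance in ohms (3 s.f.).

1.02 Ω

Seg 1: A = π(d/2)² = π(1.2400e-03 m)² = 4.831e-06 m²
R_1 = (9.88×10^-8)(11.8)/(4.831e-06) = 0.2413 Ω
Seg 2: A = πr² = π(1.2500e-03 m)² = 4.909e-06 m²
R_2 = (6.58×10^-8)(7.61)/(4.909e-06) = 0.102 Ω
Seg 3: A = π(d/2)² = π(8.0500e-04 m)² = 2.036e-06 m²
R_3 = (1.08×10^-7)(12.7)/(2.036e-06) = 0.6737 Ω
R_total = R_1 + R_2 + R_3 = 1.02 Ω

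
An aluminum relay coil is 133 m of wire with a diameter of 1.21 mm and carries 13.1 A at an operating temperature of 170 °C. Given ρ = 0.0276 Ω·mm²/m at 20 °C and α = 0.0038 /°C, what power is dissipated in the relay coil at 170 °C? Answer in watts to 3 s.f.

860 W

ρ = 0.0276 Ω·mm²/m = 2.76×10^-8 Ω·m
A = π(d/2)² = π(6.0500e-04 m)² = 1.150e-06 m²
R₍20₎ = ρL/A = (2.76×10^-8)(133)/(1.150e-06) = 3.192 Ω
R₍170₎ = R₍20₎(1 + αΔT) = 3.192 × (1 + 0.0038×150) = 5.012 Ω
P = I²R = (13.1)² × 5.012 = 860 W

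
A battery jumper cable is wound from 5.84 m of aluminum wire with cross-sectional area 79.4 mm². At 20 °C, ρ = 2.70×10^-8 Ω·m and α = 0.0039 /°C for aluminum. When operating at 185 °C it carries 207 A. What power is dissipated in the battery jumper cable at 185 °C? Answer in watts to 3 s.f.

A = 79.4 mm² = 7.940e-05 m²
R₍20₎ = ρL/A = (2.70×10^-8)(5.84)/(7.940e-05) = 0.001986 Ω
R₍185₎ = R₍20₎(1 + αΔT) = 0.001986 × (1 + 0.0039×165) = 0.003264 Ω
P = I²R = (207)² × 0.003264 = 140 W

140 W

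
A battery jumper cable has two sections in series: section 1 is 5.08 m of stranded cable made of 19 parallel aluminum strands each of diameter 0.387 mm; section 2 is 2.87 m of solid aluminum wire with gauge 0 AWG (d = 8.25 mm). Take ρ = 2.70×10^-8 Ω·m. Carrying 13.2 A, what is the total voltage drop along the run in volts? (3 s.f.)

Section 1: A_strand = π(1.9350e-04)² = 1.176e-07 m²; R₁ = ρL/(N·A_s) = (2.70×10^-8)(5.08)/(19×1.176e-07) = 0.06137 Ω
Section 2: A = π(8.25/2 mm)² = π(4.1250e-03 m)² = 5.346e-05 m²
R₂ = (2.70×10^-8)(2.87)/(5.346e-05) = 0.00145 Ω
R = R₁ + R₂ = 0.06282 Ω
V = IR = 13.2 × 0.06282 = 0.829 V

0.829 V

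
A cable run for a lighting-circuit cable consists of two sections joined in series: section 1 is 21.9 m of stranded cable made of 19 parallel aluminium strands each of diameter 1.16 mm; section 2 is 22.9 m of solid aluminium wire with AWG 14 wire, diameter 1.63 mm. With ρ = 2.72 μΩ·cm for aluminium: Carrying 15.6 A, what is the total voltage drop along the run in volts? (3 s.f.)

5.12 V

ρ = 2.72 μΩ·cm = 2.72×10^-8 Ω·m
Section 1: A_strand = π(5.8000e-04)² = 1.057e-06 m²; R₁ = ρL/(N·A_s) = (2.72×10^-8)(21.9)/(19×1.057e-06) = 0.02967 Ω
Section 2: A = π(1.63/2 mm)² = π(8.1500e-04 m)² = 2.087e-06 m²
R₂ = (2.72×10^-8)(22.9)/(2.087e-06) = 0.2985 Ω
R = R₁ + R₂ = 0.3282 Ω
V = IR = 15.6 × 0.3282 = 5.12 V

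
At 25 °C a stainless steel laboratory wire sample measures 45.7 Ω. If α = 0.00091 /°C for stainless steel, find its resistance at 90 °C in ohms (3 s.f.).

48.4 Ω

ΔT = 90 − 25 = 65 °C
R = R₀(1 + αΔT) = 45.7 × (1 + 0.00091×65) = 45.7 × 1.059 = 48.4 Ω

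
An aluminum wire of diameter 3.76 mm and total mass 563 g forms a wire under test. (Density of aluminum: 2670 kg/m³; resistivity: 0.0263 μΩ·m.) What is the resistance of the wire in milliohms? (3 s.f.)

ρ = 0.0263 μΩ·m = 2.63×10^-8 Ω·m
A = π(d/2)² = π(1.8800e-03 m)² = 1.1104e-05 m²
L = m/(density·A) = 0.563/(2670×1.1104e-05) = 18.99 m
R = ρL/A = (2.63×10^-8)(18.99)/(1.1104e-05) = 45.0 mΩ

45.0 mΩ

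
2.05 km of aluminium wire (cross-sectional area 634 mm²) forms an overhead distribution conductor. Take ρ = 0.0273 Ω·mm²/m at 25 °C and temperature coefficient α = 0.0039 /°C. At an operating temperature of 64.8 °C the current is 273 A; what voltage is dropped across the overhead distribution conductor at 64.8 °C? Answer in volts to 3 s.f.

27.8 V

ρ = 0.0273 Ω·mm²/m = 2.73×10^-8 Ω·m
A = 634 mm² = 6.340e-04 m²
R₍25₎ = ρL/A = (2.73×10^-8)(2050)/(6.340e-04) = 0.08827 Ω
R₍64.8₎ = R₍25₎(1 + αΔT) = 0.08827 × (1 + 0.0039×39.8) = 0.102 Ω
V = IR = 273 × 0.102 = 27.8 V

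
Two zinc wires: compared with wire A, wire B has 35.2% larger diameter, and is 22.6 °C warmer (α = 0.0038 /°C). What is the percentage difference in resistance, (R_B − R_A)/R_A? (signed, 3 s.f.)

-40.6%

R ∝ ρL/d² with ρ ∝ (1+αΔT), so R_B/R_A = (1 + 35.2/100)⁻² × (1 + 0.0038×22.6)
= 0.5471 × 1.086 = 0.5941
(R_B − R_A)/R_A = 0.5941 − 1 = -40.6%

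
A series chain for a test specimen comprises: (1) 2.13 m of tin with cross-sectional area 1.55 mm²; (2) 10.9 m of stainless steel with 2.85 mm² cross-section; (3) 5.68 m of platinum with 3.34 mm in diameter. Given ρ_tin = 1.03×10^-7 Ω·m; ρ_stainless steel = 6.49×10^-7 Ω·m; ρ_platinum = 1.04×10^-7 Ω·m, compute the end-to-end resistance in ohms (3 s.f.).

Seg 1: A = 1.55 mm² = 1.550e-06 m²
R_1 = (1.03×10^-7)(2.13)/(1.550e-06) = 0.1415 Ω
Seg 2: A = 2.85 mm² = 2.850e-06 m²
R_2 = (6.49×10^-7)(10.9)/(2.850e-06) = 2.482 Ω
Seg 3: A = π(d/2)² = π(1.6700e-03 m)² = 8.762e-06 m²
R_3 = (1.04×10^-7)(5.68)/(8.762e-06) = 0.06742 Ω
R_total = R_1 + R_2 + R_3 = 2.69 Ω

2.69 Ω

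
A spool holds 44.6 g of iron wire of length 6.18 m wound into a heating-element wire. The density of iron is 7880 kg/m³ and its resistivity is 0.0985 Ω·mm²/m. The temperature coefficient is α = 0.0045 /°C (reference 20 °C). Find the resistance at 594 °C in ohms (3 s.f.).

2.38 Ω

ρ = 0.0985 Ω·mm²/m = 9.85×10^-8 Ω·m
A = m/(density·L) = 0.0446/(7880×6.18) = 9.1584e-07 m²
R = ρL/A = (9.85×10^-8)(6.18)/(9.1584e-07) = 0.6647 Ω
R(594 °C) = 0.6647 × (1 + 0.0045×574) = 2.38 Ω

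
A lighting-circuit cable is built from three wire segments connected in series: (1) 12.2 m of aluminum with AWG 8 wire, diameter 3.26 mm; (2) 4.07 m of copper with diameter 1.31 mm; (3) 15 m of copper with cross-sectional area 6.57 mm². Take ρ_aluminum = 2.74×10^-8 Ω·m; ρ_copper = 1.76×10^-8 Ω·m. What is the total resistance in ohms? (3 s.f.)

0.133 Ω

Seg 1: A = π(3.26/2 mm)² = π(1.6300e-03 m)² = 8.347e-06 m²
R_1 = (2.74×10^-8)(12.2)/(8.347e-06) = 0.04005 Ω
Seg 2: A = π(d/2)² = π(6.5500e-04 m)² = 1.348e-06 m²
R_2 = (1.76×10^-8)(4.07)/(1.348e-06) = 0.05315 Ω
Seg 3: A = 6.57 mm² = 6.570e-06 m²
R_3 = (1.76×10^-8)(15)/(6.570e-06) = 0.04018 Ω
R_total = R_1 + R_2 + R_3 = 0.133 Ω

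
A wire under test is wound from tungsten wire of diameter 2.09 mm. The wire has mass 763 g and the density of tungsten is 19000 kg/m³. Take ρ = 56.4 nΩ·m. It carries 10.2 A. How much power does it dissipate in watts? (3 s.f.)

ρ = 56.4 nΩ·m = 5.64×10^-8 Ω·m
A = π(d/2)² = π(1.0450e-03 m)² = 3.4307e-06 m²
L = m/(density·A) = 0.763/(19000×3.4307e-06) = 11.71 m
R = ρL/A = (5.64×10^-8)(11.71)/(3.4307e-06) = 0.1924 Ω
P = I²R = (10.2)² × 0.1924 = 20.0 W

20.0 W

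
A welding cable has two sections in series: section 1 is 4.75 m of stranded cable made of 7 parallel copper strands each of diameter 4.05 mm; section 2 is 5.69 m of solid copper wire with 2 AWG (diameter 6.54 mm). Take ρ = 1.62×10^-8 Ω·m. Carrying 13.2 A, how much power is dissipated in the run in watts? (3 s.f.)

0.627 W

Section 1: A_strand = π(2.0250e-03)² = 1.288e-05 m²; R₁ = ρL/(N·A_s) = (1.62×10^-8)(4.75)/(7×1.288e-05) = 8.533×10^-4 Ω
Section 2: A = π(6.54/2 mm)² = π(3.2700e-03 m)² = 3.359e-05 m²
R₂ = (1.62×10^-8)(5.69)/(3.359e-05) = 0.002744 Ω
R = R₁ + R₂ = 0.003597 Ω
P = I²R = (13.2)² × 0.003597 = 0.627 W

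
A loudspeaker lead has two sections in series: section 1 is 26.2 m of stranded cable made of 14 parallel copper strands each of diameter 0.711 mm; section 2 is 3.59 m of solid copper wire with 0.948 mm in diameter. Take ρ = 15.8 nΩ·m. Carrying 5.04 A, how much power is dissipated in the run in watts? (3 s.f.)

3.93 W

ρ = 15.8 nΩ·m = 1.58×10^-8 Ω·m
Section 1: A_strand = π(3.5550e-04)² = 3.970e-07 m²; R₁ = ρL/(N·A_s) = (1.58×10^-8)(26.2)/(14×3.970e-07) = 0.07447 Ω
Section 2: A = π(d/2)² = π(4.7400e-04 m)² = 7.058e-07 m²
R₂ = (1.58×10^-8)(3.59)/(7.058e-07) = 0.08036 Ω
R = R₁ + R₂ = 0.1548 Ω
P = I²R = (5.04)² × 0.1548 = 3.93 W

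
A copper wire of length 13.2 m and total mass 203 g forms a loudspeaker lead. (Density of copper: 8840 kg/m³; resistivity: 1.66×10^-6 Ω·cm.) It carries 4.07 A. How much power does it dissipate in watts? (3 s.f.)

ρ = 1.66×10^-6 Ω·cm = 1.66×10^-8 Ω·m
A = m/(density·L) = 0.203/(8840×13.2) = 1.7397e-06 m²
R = ρL/A = (1.66×10^-8)(13.2)/(1.7397e-06) = 0.126 Ω
P = I²R = (4.07)² × 0.126 = 2.09 W

2.09 W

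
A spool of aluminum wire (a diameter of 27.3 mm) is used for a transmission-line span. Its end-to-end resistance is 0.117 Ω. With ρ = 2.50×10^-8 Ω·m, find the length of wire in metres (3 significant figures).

A = π(d/2)² = π(1.3650e-02 m)² = 5.853e-04 m²
L = RA/ρ = (0.117)(5.853e-04)/(2.50×10^-8) = 2740 m

2740 m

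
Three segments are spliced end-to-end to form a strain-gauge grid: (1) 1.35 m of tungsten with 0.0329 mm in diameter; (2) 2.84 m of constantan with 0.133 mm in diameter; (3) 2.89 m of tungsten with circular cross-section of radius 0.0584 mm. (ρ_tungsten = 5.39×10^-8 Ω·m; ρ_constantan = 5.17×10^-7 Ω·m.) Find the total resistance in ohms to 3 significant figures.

Seg 1: A = π(d/2)² = π(1.6450e-05 m)² = 8.501e-10 m²
R_1 = (5.39×10^-8)(1.35)/(8.501e-10) = 85.59 Ω
Seg 2: A = π(d/2)² = π(6.6500e-05 m)² = 1.389e-08 m²
R_2 = (5.17×10^-7)(2.84)/(1.389e-08) = 105.7 Ω
Seg 3: A = πr² = π(5.8400e-05 m)² = 1.071e-08 m²
R_3 = (5.39×10^-8)(2.89)/(1.071e-08) = 14.54 Ω
R_total = R_1 + R_2 + R_3 = 206 Ω

206 Ω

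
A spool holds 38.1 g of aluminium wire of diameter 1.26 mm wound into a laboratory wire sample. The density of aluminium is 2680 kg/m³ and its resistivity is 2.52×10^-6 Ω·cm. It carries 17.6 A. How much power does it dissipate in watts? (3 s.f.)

71.4 W

ρ = 2.52×10^-6 Ω·cm = 2.52×10^-8 Ω·m
A = π(d/2)² = π(6.3000e-04 m)² = 1.2469e-06 m²
L = m/(density·A) = 0.0381/(2680×1.2469e-06) = 11.4 m
R = ρL/A = (2.52×10^-8)(11.4)/(1.2469e-06) = 0.2304 Ω
P = I²R = (17.6)² × 0.2304 = 71.4 W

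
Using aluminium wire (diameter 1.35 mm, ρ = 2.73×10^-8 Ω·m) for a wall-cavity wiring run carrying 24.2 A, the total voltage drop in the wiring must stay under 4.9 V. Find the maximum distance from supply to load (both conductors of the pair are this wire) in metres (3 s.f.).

5.31 m

A = π(d/2)² = π(6.7500e-04 m)² = 1.431e-06 m²
L_max = V_max·A/(2·ρI) = (4.9)(1.431e-06)/(2×2.73×10^-8×24.2) = 5.31 m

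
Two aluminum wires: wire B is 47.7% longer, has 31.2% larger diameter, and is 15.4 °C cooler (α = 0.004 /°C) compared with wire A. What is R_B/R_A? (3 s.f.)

0.805

R ∝ ρL/d² with ρ ∝ (1+αΔT), so R_B/R_A = (1 + 47.7/100) × (1 + 31.2/100)⁻² × (1 − 0.004×15.4)
= 1.477 × 0.5809 × 0.9384 = 0.805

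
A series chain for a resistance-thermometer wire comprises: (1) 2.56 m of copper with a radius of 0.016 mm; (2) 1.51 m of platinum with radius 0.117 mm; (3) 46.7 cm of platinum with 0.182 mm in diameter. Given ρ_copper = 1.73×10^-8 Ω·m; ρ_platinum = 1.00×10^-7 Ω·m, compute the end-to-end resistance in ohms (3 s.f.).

60.4 Ω

Seg 1: A = πr² = π(1.6000e-05 m)² = 8.042e-10 m²
R_1 = (1.73×10^-8)(2.56)/(8.042e-10) = 55.07 Ω
Seg 2: A = πr² = π(1.1700e-04 m)² = 4.301e-08 m²
R_2 = (1.00×10^-7)(1.51)/(4.301e-08) = 3.511 Ω
Seg 3: A = π(d/2)² = π(9.1000e-05 m)² = 2.602e-08 m²
R_3 = (1.00×10^-7)(0.467)/(2.602e-08) = 1.795 Ω
R_total = R_1 + R_2 + R_3 = 60.4 Ω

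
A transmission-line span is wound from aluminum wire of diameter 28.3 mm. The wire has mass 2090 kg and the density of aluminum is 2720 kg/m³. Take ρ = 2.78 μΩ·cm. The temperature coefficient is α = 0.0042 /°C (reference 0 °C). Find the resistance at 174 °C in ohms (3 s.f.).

0.0934 Ω

ρ = 2.78 μΩ·cm = 2.78×10^-8 Ω·m
A = π(d/2)² = π(1.4150e-02 m)² = 6.2902e-04 m²
L = m/(density·A) = 2090/(2720×6.2902e-04) = 1222 m
R = ρL/A = (2.78×10^-8)(1222)/(6.2902e-04) = 0.05399 Ω
R(174 °C) = 0.05399 × (1 + 0.0042×174) = 0.0934 Ω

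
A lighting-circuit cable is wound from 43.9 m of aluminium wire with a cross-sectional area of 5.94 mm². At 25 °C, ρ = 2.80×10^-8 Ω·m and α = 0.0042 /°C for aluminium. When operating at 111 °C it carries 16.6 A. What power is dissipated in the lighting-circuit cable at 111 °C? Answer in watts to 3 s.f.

A = 5.94 mm² = 5.940e-06 m²
R₍25₎ = ρL/A = (2.80×10^-8)(43.9)/(5.940e-06) = 0.2069 Ω
R₍111₎ = R₍25₎(1 + αΔT) = 0.2069 × (1 + 0.0042×86) = 0.2817 Ω
P = I²R = (16.6)² × 0.2817 = 77.6 W

77.6 W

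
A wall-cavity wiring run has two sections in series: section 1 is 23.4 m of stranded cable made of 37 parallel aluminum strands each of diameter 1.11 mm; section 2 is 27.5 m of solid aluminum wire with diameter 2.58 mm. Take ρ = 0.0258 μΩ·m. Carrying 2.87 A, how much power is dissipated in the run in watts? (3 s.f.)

ρ = 0.0258 μΩ·m = 2.58×10^-8 Ω·m
Section 1: A_strand = π(5.5500e-04)² = 9.677e-07 m²; R₁ = ρL/(N·A_s) = (2.58×10^-8)(23.4)/(37×9.677e-07) = 0.01686 Ω
Section 2: A = π(d/2)² = π(1.2900e-03 m)² = 5.228e-06 m²
R₂ = (2.58×10^-8)(27.5)/(5.228e-06) = 0.1357 Ω
R = R₁ + R₂ = 0.1526 Ω
P = I²R = (2.87)² × 0.1526 = 1.26 W

1.26 W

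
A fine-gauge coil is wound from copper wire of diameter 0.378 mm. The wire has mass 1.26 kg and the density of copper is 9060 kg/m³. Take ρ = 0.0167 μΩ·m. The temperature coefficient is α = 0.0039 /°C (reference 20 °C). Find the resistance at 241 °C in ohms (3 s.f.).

343 Ω

ρ = 0.0167 μΩ·m = 1.67×10^-8 Ω·m
A = π(d/2)² = π(1.8900e-04 m)² = 1.1222e-07 m²
L = m/(density·A) = 1.26/(9060×1.1222e-07) = 1239 m
R = ρL/A = (1.67×10^-8)(1239)/(1.1222e-07) = 184.4 Ω
R(241 °C) = 184.4 × (1 + 0.0039×221) = 343 Ω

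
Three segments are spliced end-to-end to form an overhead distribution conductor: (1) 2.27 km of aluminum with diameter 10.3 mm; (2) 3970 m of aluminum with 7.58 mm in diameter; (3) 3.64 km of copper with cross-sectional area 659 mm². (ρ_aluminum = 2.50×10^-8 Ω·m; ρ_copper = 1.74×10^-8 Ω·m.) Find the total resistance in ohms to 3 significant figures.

2.98 Ω

Seg 1: A = π(d/2)² = π(5.1500e-03 m)² = 8.332e-05 m²
R_1 = (2.50×10^-8)(2270)/(8.332e-05) = 0.6811 Ω
Seg 2: A = π(d/2)² = π(3.7900e-03 m)² = 4.513e-05 m²
R_2 = (2.50×10^-8)(3970)/(4.513e-05) = 2.199 Ω
Seg 3: A = 659 mm² = 6.590e-04 m²
R_3 = (1.74×10^-8)(3640)/(6.590e-04) = 0.09611 Ω
R_total = R_1 + R_2 + R_3 = 2.98 Ω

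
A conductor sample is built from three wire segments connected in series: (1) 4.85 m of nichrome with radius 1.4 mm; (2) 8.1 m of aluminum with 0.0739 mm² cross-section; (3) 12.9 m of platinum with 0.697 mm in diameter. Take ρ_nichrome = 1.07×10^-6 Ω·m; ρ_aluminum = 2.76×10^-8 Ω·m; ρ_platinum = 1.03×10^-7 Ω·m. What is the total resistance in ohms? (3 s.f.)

7.35 Ω

Seg 1: A = πr² = π(1.4000e-03 m)² = 6.158e-06 m²
R_1 = (1.07×10^-6)(4.85)/(6.158e-06) = 0.8428 Ω
Seg 2: A = 0.0739 mm² = 7.390e-08 m²
R_2 = (2.76×10^-8)(8.1)/(7.390e-08) = 3.025 Ω
Seg 3: A = π(d/2)² = π(3.4850e-04 m)² = 3.816e-07 m²
R_3 = (1.03×10^-7)(12.9)/(3.816e-07) = 3.482 Ω
R_total = R_1 + R_2 + R_3 = 7.35 Ω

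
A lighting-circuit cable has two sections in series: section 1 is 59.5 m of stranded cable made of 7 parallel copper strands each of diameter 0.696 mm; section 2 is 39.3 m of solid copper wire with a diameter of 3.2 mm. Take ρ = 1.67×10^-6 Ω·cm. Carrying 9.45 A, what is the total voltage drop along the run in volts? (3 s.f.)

4.30 V

ρ = 1.67×10^-6 Ω·cm = 1.67×10^-8 Ω·m
Section 1: A_strand = π(3.4800e-04)² = 3.805e-07 m²; R₁ = ρL/(N·A_s) = (1.67×10^-8)(59.5)/(7×3.805e-07) = 0.3731 Ω
Section 2: A = π(d/2)² = π(1.6000e-03 m)² = 8.042e-06 m²
R₂ = (1.67×10^-8)(39.3)/(8.042e-06) = 0.08161 Ω
R = R₁ + R₂ = 0.4547 Ω
V = IR = 9.45 × 0.4547 = 4.30 V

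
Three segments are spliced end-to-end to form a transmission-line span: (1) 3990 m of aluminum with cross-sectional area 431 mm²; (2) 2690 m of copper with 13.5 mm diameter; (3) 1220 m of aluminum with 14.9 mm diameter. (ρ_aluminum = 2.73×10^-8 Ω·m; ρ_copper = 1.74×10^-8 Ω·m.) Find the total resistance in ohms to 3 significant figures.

0.771 Ω

Seg 1: A = 431 mm² = 4.310e-04 m²
R_1 = (2.73×10^-8)(3990)/(4.310e-04) = 0.2527 Ω
Seg 2: A = π(d/2)² = π(6.7500e-03 m)² = 1.431e-04 m²
R_2 = (1.74×10^-8)(2690)/(1.431e-04) = 0.327 Ω
Seg 3: A = π(d/2)² = π(7.4500e-03 m)² = 1.744e-04 m²
R_3 = (2.73×10^-8)(1220)/(1.744e-04) = 0.191 Ω
R_total = R_1 + R_2 + R_3 = 0.771 Ω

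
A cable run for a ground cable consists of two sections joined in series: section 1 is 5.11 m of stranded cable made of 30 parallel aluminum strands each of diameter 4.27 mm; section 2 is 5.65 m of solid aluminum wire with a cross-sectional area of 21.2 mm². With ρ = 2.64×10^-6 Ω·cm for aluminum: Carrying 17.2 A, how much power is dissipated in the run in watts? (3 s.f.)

ρ = 2.64×10^-6 Ω·cm = 2.64×10^-8 Ω·m
Section 1: A_strand = π(2.1350e-03)² = 1.432e-05 m²; R₁ = ρL/(N·A_s) = (2.64×10^-8)(5.11)/(30×1.432e-05) = 3.140×10^-4 Ω
Section 2: A = 21.2 mm² = 2.120e-05 m²
R₂ = (2.64×10^-8)(5.65)/(2.120e-05) = 0.007036 Ω
R = R₁ + R₂ = 0.00735 Ω
P = I²R = (17.2)² × 0.00735 = 2.17 W

2.17 W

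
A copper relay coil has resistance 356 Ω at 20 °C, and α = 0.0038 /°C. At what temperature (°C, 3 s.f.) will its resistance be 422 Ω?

R = R₀(1 + α(T − T₀)) ⇒ T = T₀ + (R/R₀ − 1)/α
T = 20 + (422/356 − 1)/0.0038 = 20 + (0.1854)/0.0038 = 68.8 °C

68.8 °C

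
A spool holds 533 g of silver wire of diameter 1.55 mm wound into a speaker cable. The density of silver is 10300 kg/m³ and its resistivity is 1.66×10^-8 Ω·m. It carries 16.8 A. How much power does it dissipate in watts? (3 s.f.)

68.1 W

A = π(d/2)² = π(7.7500e-04 m)² = 1.8869e-06 m²
L = m/(density·A) = 0.533/(10300×1.8869e-06) = 27.42 m
R = ρL/A = (1.66×10^-8)(27.42)/(1.8869e-06) = 0.2413 Ω
P = I²R = (16.8)² × 0.2413 = 68.1 W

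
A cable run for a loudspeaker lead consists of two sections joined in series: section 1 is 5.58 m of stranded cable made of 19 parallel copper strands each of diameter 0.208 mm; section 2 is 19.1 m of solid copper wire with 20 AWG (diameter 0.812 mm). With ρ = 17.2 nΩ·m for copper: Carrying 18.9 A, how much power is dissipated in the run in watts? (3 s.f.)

ρ = 17.2 nΩ·m = 1.72×10^-8 Ω·m
Section 1: A_strand = π(1.0400e-04)² = 3.398e-08 m²; R₁ = ρL/(N·A_s) = (1.72×10^-8)(5.58)/(19×3.398e-08) = 0.1487 Ω
Section 2: A = π(0.812/2 mm)² = π(4.0600e-04 m)² = 5.178e-07 m²
R₂ = (1.72×10^-8)(19.1)/(5.178e-07) = 0.6344 Ω
R = R₁ + R₂ = 0.7831 Ω
P = I²R = (18.9)² × 0.7831 = 280 W

280 W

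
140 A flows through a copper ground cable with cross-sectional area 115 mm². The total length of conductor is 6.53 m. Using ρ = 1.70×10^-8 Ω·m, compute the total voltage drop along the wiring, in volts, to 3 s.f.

0.135 V

A = 115 mm² = 1.150e-04 m²
R = ρL/A = (1.70×10^-8)(6.53)/(1.150e-04) = 9.653×10^-4 Ω
V = IR = 140 × 9.653×10^-4 = 0.135 V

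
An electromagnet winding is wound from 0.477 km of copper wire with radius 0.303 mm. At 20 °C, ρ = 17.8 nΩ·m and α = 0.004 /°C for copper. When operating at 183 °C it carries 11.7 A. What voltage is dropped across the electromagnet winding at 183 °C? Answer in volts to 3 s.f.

569 V

ρ = 17.8 nΩ·m = 1.78×10^-8 Ω·m
A = πr² = π(3.0300e-04 m)² = 2.884e-07 m²
R₍20₎ = ρL/A = (1.78×10^-8)(477)/(2.884e-07) = 29.44 Ω
R₍183₎ = R₍20₎(1 + αΔT) = 29.44 × (1 + 0.004×163) = 48.63 Ω
V = IR = 11.7 × 48.63 = 569 V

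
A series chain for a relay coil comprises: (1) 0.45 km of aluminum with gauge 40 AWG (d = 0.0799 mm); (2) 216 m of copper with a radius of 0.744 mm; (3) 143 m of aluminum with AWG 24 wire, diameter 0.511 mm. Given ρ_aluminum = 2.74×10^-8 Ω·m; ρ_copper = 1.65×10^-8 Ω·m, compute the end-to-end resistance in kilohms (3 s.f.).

Seg 1: A = π(0.0799/2 mm)² = π(3.9950e-05 m)² = 5.014e-09 m²
R_1 = (2.74×10^-8)(450)/(5.014e-09) = 2459 Ω
Seg 2: A = πr² = π(7.4400e-04 m)² = 1.739e-06 m²
R_2 = (1.65×10^-8)(216)/(1.739e-06) = 2.049 Ω
Seg 3: A = π(0.511/2 mm)² = π(2.5550e-04 m)² = 2.051e-07 m²
R_3 = (2.74×10^-8)(143)/(2.051e-07) = 19.11 Ω
R_total = R_1 + R_2 + R_3 = 2.48 kΩ

2.48 kΩ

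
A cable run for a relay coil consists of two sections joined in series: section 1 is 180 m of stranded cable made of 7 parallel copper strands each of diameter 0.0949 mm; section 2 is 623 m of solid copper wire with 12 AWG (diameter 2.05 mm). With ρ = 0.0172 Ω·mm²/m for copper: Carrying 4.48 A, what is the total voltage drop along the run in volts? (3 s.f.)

ρ = 0.0172 Ω·mm²/m = 1.72×10^-8 Ω·m
Section 1: A_strand = π(4.7450e-05)² = 7.073e-09 m²; R₁ = ρL/(N·A_s) = (1.72×10^-8)(180)/(7×7.073e-09) = 62.53 Ω
Section 2: A = π(2.05/2 mm)² = π(1.0250e-03 m)² = 3.301e-06 m²
R₂ = (1.72×10^-8)(623)/(3.301e-06) = 3.247 Ω
R = R₁ + R₂ = 65.78 Ω
V = IR = 4.48 × 65.78 = 295 V

295 V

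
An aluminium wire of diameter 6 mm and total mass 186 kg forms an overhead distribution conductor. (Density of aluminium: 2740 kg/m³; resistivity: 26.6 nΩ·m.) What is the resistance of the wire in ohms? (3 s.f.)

ρ = 26.6 nΩ·m = 2.66×10^-8 Ω·m
A = π(d/2)² = π(3.0000e-03 m)² = 2.8274e-05 m²
L = m/(density·A) = 186/(2740×2.8274e-05) = 2401 m
R = ρL/A = (2.66×10^-8)(2401)/(2.8274e-05) = 2.26 Ω

2.26 Ω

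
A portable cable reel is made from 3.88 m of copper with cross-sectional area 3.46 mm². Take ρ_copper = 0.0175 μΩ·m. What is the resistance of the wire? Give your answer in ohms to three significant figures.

ρ = 0.0175 μΩ·m = 1.75×10^-8 Ω·m
A = 3.46 mm² = 3.460e-06 m²
R = ρL/A = (1.75×10^-8)(3.88 m)/(3.460e-06 m²) = 0.0196 Ω

0.0196 Ω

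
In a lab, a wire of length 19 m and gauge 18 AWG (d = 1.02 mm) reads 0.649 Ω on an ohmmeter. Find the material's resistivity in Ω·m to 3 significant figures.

2.79×10^-8 Ω·m

A = π(1.02/2 mm)² = π(5.1000e-04 m)² = 8.171e-07 m²
ρ = RA/L = (0.649)(8.171e-07)/(19) = 2.79×10^-8 Ω·m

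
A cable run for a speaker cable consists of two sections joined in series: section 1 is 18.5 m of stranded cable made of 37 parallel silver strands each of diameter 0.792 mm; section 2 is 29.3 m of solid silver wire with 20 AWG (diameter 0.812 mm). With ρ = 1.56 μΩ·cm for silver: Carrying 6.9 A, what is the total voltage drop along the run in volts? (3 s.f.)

ρ = 1.56 μΩ·cm = 1.56×10^-8 Ω·m
Section 1: A_strand = π(3.9600e-04)² = 4.927e-07 m²; R₁ = ρL/(N·A_s) = (1.56×10^-8)(18.5)/(37×4.927e-07) = 0.01583 Ω
Section 2: A = π(0.812/2 mm)² = π(4.0600e-04 m)² = 5.178e-07 m²
R₂ = (1.56×10^-8)(29.3)/(5.178e-07) = 0.8827 Ω
R = R₁ + R₂ = 0.8985 Ω
V = IR = 6.9 × 0.8985 = 6.20 V

6.20 V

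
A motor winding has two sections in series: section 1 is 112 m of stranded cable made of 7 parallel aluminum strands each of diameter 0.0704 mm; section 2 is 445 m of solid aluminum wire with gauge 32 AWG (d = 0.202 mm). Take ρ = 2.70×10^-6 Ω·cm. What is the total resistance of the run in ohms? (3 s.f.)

ρ = 2.70×10^-6 Ω·cm = 2.70×10^-8 Ω·m
Section 1: A_strand = π(3.5200e-05)² = 3.893e-09 m²; R₁ = ρL/(N·A_s) = (2.70×10^-8)(112)/(7×3.893e-09) = 111 Ω
Section 2: A = π(0.202/2 mm)² = π(1.0100e-04 m)² = 3.205e-08 m²
R₂ = (2.70×10^-8)(445)/(3.205e-08) = 374.9 Ω
R = R₁ + R₂ = 486 Ω

486 Ω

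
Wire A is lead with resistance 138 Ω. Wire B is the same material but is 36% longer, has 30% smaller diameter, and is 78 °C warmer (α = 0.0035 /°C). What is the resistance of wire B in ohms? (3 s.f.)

488 Ω

R ∝ ρL/d² with ρ ∝ (1+αΔT), so R_B/R_A = (1 + 36/100) × (1 − 30/100)⁻² × (1 + 0.0035×78)
= 1.36 × 2.041 × 1.273 = 3.533
R_B = 3.533 × 138 = 488 Ω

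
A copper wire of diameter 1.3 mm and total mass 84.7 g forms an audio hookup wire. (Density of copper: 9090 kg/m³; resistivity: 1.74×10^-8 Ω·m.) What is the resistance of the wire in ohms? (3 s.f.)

A = π(d/2)² = π(6.5000e-04 m)² = 1.3273e-06 m²
L = m/(density·A) = 0.0847/(9090×1.3273e-06) = 7.02 m
R = ρL/A = (1.74×10^-8)(7.02)/(1.3273e-06) = 0.0920 Ω

0.0920 Ω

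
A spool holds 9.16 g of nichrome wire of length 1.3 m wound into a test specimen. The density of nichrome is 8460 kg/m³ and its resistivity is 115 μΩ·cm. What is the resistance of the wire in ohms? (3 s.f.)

ρ = 115 μΩ·cm = 1.15×10^-6 Ω·m
A = m/(density·L) = 0.00916/(8460×1.3) = 8.3288e-07 m²
R = ρL/A = (1.15×10^-6)(1.3)/(8.3288e-07) = 1.79 Ω

1.79 Ω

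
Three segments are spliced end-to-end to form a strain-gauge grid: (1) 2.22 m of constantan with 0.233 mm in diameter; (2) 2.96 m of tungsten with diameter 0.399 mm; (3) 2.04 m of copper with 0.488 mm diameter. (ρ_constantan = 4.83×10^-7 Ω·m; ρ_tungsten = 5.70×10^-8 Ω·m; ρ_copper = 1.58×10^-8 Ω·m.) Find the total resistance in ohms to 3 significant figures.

Seg 1: A = π(d/2)² = π(1.1650e-04 m)² = 4.264e-08 m²
R_1 = (4.83×10^-7)(2.22)/(4.264e-08) = 25.15 Ω
Seg 2: A = π(d/2)² = π(1.9950e-04 m)² = 1.250e-07 m²
R_2 = (5.70×10^-8)(2.96)/(1.250e-07) = 1.349 Ω
Seg 3: A = π(d/2)² = π(2.4400e-04 m)² = 1.870e-07 m²
R_3 = (1.58×10^-8)(2.04)/(1.870e-07) = 0.1723 Ω
R_total = R_1 + R_2 + R_3 = 26.7 Ω

26.7 Ω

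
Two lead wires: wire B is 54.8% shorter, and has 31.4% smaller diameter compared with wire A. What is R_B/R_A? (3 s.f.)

R ∝ L/d², so R_B/R_A = (1 − 54.8/100) × (1 − 31.4/100)⁻²
= 0.452 × 2.125 = 0.960

0.960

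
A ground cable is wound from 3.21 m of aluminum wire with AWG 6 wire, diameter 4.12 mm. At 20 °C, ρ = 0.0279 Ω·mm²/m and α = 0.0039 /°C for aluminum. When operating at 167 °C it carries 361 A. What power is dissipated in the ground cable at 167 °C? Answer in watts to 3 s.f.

1380 W

ρ = 0.0279 Ω·mm²/m = 2.79×10^-8 Ω·m
A = π(4.12/2 mm)² = π(2.0600e-03 m)² = 1.333e-05 m²
R₍20₎ = ρL/A = (2.79×10^-8)(3.21)/(1.333e-05) = 0.006718 Ω
R₍167₎ = R₍20₎(1 + αΔT) = 0.006718 × (1 + 0.0039×147) = 0.01057 Ω
P = I²R = (361)² × 0.01057 = 1380 W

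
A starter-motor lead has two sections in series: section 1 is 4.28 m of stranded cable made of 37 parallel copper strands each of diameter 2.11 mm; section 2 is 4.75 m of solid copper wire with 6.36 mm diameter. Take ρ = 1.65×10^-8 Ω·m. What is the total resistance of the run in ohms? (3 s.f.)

Section 1: A_strand = π(1.0550e-03)² = 3.497e-06 m²; R₁ = ρL/(N·A_s) = (1.65×10^-8)(4.28)/(37×3.497e-06) = 5.458×10^-4 Ω
Section 2: A = π(d/2)² = π(3.1800e-03 m)² = 3.177e-05 m²
R₂ = (1.65×10^-8)(4.75)/(3.177e-05) = 0.002467 Ω
R = R₁ + R₂ = 0.00301 Ω

0.00301 Ω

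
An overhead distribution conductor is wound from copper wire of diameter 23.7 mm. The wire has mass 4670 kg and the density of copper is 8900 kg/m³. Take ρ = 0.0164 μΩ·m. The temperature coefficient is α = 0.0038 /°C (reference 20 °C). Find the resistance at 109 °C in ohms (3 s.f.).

0.0592 Ω

ρ = 0.0164 μΩ·m = 1.64×10^-8 Ω·m
A = π(d/2)² = π(1.1850e-02 m)² = 4.4115e-04 m²
L = m/(density·A) = 4670/(8900×4.4115e-04) = 1189 m
R = ρL/A = (1.64×10^-8)(1189)/(4.4115e-04) = 0.04422 Ω
R(109 °C) = 0.04422 × (1 + 0.0038×89) = 0.0592 Ω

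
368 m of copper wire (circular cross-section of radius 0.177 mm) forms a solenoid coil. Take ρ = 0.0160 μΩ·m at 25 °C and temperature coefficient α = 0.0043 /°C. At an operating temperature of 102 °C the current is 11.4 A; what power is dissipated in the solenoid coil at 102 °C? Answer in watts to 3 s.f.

ρ = 0.0160 μΩ·m = 1.60×10^-8 Ω·m
A = πr² = π(1.7700e-04 m)² = 9.842e-08 m²
R₍25₎ = ρL/A = (1.60×10^-8)(368)/(9.842e-08) = 59.82 Ω
R₍102₎ = R₍25₎(1 + αΔT) = 59.82 × (1 + 0.0043×77) = 79.63 Ω
P = I²R = (11.4)² × 79.63 = 10300 W

10300 W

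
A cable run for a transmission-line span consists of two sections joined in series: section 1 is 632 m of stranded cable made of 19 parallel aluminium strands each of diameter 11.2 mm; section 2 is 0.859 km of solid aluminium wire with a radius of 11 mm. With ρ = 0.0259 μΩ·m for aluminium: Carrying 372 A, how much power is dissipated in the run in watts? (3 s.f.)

ρ = 0.0259 μΩ·m = 2.59×10^-8 Ω·m
Section 1: A_strand = π(5.6000e-03)² = 9.852e-05 m²; R₁ = ρL/(N·A_s) = (2.59×10^-8)(632)/(19×9.852e-05) = 0.008745 Ω
Section 2: A = πr² = π(1.1000e-02 m)² = 3.801e-04 m²
R₂ = (2.59×10^-8)(859)/(3.801e-04) = 0.05853 Ω
R = R₁ + R₂ = 0.06727 Ω
P = I²R = (372)² × 0.06727 = 9310 W

9310 W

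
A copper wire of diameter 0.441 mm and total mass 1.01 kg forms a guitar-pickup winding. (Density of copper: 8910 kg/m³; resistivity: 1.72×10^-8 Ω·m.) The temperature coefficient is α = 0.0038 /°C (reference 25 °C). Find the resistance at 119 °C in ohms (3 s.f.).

113 Ω

A = π(d/2)² = π(2.2050e-04 m)² = 1.5275e-07 m²
L = m/(density·A) = 1.01/(8910×1.5275e-07) = 742.1 m
R = ρL/A = (1.72×10^-8)(742.1)/(1.5275e-07) = 83.57 Ω
R(119 °C) = 83.57 × (1 + 0.0038×94) = 113 Ω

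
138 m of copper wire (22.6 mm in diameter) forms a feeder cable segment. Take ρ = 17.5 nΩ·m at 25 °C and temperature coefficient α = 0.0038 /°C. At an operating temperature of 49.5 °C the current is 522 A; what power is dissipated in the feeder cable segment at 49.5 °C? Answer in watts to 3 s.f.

ρ = 17.5 nΩ·m = 1.75×10^-8 Ω·m
A = π(d/2)² = π(1.1300e-02 m)² = 4.011e-04 m²
R₍25₎ = ρL/A = (1.75×10^-8)(138)/(4.011e-04) = 0.00602 Ω
R₍49.5₎ = R₍25₎(1 + αΔT) = 0.00602 × (1 + 0.0038×24.5) = 0.006581 Ω
P = I²R = (522)² × 0.006581 = 1790 W

1790 W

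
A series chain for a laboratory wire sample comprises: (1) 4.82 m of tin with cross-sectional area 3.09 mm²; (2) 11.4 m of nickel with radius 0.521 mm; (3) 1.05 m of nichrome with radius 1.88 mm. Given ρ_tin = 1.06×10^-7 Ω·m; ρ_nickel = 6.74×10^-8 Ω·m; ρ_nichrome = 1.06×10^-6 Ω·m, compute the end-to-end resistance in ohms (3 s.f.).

1.17 Ω

Seg 1: A = 3.09 mm² = 3.090e-06 m²
R_1 = (1.06×10^-7)(4.82)/(3.090e-06) = 0.1653 Ω
Seg 2: A = πr² = π(5.2100e-04 m)² = 8.528e-07 m²
R_2 = (6.74×10^-8)(11.4)/(8.528e-07) = 0.901 Ω
Seg 3: A = πr² = π(1.8800e-03 m)² = 1.110e-05 m²
R_3 = (1.06×10^-6)(1.05)/(1.110e-05) = 0.1002 Ω
R_total = R_1 + R_2 + R_3 = 1.17 Ω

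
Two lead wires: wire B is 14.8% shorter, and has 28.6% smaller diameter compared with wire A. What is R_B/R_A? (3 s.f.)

R ∝ L/d², so R_B/R_A = (1 − 14.8/100) × (1 − 28.6/100)⁻²
= 0.852 × 1.962 = 1.67

1.67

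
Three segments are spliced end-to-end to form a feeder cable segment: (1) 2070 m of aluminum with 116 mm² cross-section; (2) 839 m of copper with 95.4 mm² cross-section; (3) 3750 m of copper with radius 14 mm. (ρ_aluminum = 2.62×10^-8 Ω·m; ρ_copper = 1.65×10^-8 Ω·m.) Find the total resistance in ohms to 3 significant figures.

Seg 1: A = 116 mm² = 1.160e-04 m²
R_1 = (2.62×10^-8)(2070)/(1.160e-04) = 0.4675 Ω
Seg 2: A = 95.4 mm² = 9.540e-05 m²
R_2 = (1.65×10^-8)(839)/(9.540e-05) = 0.1451 Ω
Seg 3: A = πr² = π(1.4000e-02 m)² = 6.158e-04 m²
R_3 = (1.65×10^-8)(3750)/(6.158e-04) = 0.1005 Ω
R_total = R_1 + R_2 + R_3 = 0.713 Ω

0.713 Ω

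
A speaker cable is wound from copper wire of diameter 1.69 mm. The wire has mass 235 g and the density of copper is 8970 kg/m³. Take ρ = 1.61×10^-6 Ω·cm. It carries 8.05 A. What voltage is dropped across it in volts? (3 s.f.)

0.675 V

ρ = 1.61×10^-6 Ω·cm = 1.61×10^-8 Ω·m
A = π(d/2)² = π(8.4500e-04 m)² = 2.2432e-06 m²
L = m/(density·A) = 0.235/(8970×2.2432e-06) = 11.68 m
R = ρL/A = (1.61×10^-8)(11.68)/(2.2432e-06) = 0.08383 Ω
V = IR = 8.05 × 0.08383 = 0.675 V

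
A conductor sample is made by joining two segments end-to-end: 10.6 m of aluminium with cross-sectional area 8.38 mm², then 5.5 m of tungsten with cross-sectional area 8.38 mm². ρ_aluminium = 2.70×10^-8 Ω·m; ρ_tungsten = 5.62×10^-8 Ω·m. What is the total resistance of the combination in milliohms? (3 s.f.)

Segment 1: A = 8.38 mm² = 8.380e-06 m²
R₁ = ρL/A = (2.70×10^-8)(10.6)/(8.380e-06) = 0.03415 Ω
R₂ = (5.62×10^-8)(5.5)/(8.380e-06) = 0.03689 Ω
R = R₁ + R₂ = 71.0 mΩ

71.0 mΩ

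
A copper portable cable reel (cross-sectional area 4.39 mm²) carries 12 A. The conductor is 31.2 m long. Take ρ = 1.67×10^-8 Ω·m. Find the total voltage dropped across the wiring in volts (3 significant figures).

1.42 V

A = 4.39 mm² = 4.390e-06 m²
R = ρL/A = (1.67×10^-8)(31.2)/(4.390e-06) = 0.1187 Ω
V = IR = 12 × 0.1187 = 1.42 V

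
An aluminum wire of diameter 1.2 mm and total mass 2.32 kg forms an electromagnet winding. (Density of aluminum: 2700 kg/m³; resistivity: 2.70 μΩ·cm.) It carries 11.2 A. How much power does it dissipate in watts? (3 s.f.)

ρ = 2.70 μΩ·cm = 2.70×10^-8 Ω·m
A = π(d/2)² = π(6.0000e-04 m)² = 1.1310e-06 m²
L = m/(density·A) = 2.32/(2700×1.1310e-06) = 759.8 m
R = ρL/A = (2.70×10^-8)(759.8)/(1.1310e-06) = 18.14 Ω
P = I²R = (11.2)² × 18.14 = 2280 W

2280 W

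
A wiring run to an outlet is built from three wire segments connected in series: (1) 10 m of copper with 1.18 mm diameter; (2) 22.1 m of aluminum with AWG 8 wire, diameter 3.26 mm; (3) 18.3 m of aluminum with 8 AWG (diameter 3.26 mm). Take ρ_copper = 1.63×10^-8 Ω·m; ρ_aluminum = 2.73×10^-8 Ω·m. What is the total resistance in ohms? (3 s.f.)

Seg 1: A = π(d/2)² = π(5.9000e-04 m)² = 1.094e-06 m²
R_1 = (1.63×10^-8)(10)/(1.094e-06) = 0.1491 Ω
Seg 2: A = π(3.26/2 mm)² = π(1.6300e-03 m)² = 8.347e-06 m²
R_2 = (2.73×10^-8)(22.1)/(8.347e-06) = 0.07228 Ω
Seg 3: A = π(3.26/2 mm)² = π(1.6300e-03 m)² = 8.347e-06 m²
R_3 = (2.73×10^-8)(18.3)/(8.347e-06) = 0.05985 Ω
R_total = R_1 + R_2 + R_3 = 0.281 Ω

0.281 Ω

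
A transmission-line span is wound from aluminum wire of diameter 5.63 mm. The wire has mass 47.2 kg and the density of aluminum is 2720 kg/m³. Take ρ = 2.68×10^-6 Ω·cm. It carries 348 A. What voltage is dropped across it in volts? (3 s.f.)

ρ = 2.68×10^-6 Ω·cm = 2.68×10^-8 Ω·m
A = π(d/2)² = π(2.8150e-03 m)² = 2.4895e-05 m²
L = m/(density·A) = 47.2/(2720×2.4895e-05) = 697.1 m
R = ρL/A = (2.68×10^-8)(697.1)/(2.4895e-05) = 0.7504 Ω
V = IR = 348 × 0.7504 = 261 V

261 V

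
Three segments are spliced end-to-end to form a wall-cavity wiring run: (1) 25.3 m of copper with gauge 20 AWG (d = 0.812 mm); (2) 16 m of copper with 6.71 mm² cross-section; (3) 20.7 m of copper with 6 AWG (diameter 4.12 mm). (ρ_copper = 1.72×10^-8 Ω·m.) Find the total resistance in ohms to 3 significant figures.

Seg 1: A = π(0.812/2 mm)² = π(4.0600e-04 m)² = 5.178e-07 m²
R_1 = (1.72×10^-8)(25.3)/(5.178e-07) = 0.8403 Ω
Seg 2: A = 6.71 mm² = 6.710e-06 m²
R_2 = (1.72×10^-8)(16)/(6.710e-06) = 0.04101 Ω
Seg 3: A = π(4.12/2 mm)² = π(2.0600e-03 m)² = 1.333e-05 m²
R_3 = (1.72×10^-8)(20.7)/(1.333e-05) = 0.02671 Ω
R_total = R_1 + R_2 + R_3 = 0.908 Ω

0.908 Ω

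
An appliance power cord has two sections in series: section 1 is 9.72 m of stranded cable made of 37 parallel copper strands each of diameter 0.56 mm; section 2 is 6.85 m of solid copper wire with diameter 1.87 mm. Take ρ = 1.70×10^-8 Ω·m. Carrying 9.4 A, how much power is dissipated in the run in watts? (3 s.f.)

5.35 W

Section 1: A_strand = π(2.8000e-04)² = 2.463e-07 m²; R₁ = ρL/(N·A_s) = (1.70×10^-8)(9.72)/(37×2.463e-07) = 0.01813 Ω
Section 2: A = π(d/2)² = π(9.3500e-04 m)² = 2.746e-06 m²
R₂ = (1.70×10^-8)(6.85)/(2.746e-06) = 0.0424 Ω
R = R₁ + R₂ = 0.06053 Ω
P = I²R = (9.4)² × 0.06053 = 5.35 W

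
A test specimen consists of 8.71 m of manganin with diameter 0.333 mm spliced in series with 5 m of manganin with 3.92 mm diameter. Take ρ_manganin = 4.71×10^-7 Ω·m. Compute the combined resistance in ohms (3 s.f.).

Segment 1: A = π(d/2)² = π(1.6650e-04 m)² = 8.709e-08 m²
R₁ = ρL/A = (4.71×10^-7)(8.71)/(8.709e-08) = 47.1 Ω
Segment 2: A = π(d/2)² = π(1.9600e-03 m)² = 1.207e-05 m²
R₂ = (4.71×10^-7)(5)/(1.207e-05) = 0.1951 Ω
R = R₁ + R₂ = 47.3 Ω

47.3 Ω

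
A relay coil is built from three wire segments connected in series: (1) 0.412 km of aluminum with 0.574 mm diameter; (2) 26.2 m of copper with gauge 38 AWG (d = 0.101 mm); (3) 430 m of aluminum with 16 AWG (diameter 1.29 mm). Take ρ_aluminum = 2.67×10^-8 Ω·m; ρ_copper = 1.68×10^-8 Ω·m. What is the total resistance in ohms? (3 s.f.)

Seg 1: A = π(d/2)² = π(2.8700e-04 m)² = 2.588e-07 m²
R_1 = (2.67×10^-8)(412)/(2.588e-07) = 42.51 Ω
Seg 2: A = π(0.101/2 mm)² = π(5.0500e-05 m)² = 8.012e-09 m²
R_2 = (1.68×10^-8)(26.2)/(8.012e-09) = 54.94 Ω
Seg 3: A = π(1.29/2 mm)² = π(6.4500e-04 m)² = 1.307e-06 m²
R_3 = (2.67×10^-8)(430)/(1.307e-06) = 8.784 Ω
R_total = R_1 + R_2 + R_3 = 106 Ω

106 Ω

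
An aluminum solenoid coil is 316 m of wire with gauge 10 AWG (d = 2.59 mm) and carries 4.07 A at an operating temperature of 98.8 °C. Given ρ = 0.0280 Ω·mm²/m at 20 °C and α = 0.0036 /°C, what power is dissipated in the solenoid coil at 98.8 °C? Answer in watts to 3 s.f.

ρ = 0.0280 Ω·mm²/m = 2.80×10^-8 Ω·m
A = π(2.59/2 mm)² = π(1.2950e-03 m)² = 5.269e-06 m²
R₍20₎ = ρL/A = (2.80×10^-8)(316)/(5.269e-06) = 1.679 Ω
R₍98.8₎ = R₍20₎(1 + αΔT) = 1.679 × (1 + 0.0036×78.8) = 2.156 Ω
P = I²R = (4.07)² × 2.156 = 35.7 W

35.7 W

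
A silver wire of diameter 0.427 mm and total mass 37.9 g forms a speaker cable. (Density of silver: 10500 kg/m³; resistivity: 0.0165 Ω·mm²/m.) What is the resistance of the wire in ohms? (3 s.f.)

ρ = 0.0165 Ω·mm²/m = 1.65×10^-8 Ω·m
A = π(d/2)² = π(2.1350e-04 m)² = 1.4320e-07 m²
L = m/(density·A) = 0.0379/(10500×1.4320e-07) = 25.21 m
R = ρL/A = (1.65×10^-8)(25.21)/(1.4320e-07) = 2.90 Ω

2.90 Ω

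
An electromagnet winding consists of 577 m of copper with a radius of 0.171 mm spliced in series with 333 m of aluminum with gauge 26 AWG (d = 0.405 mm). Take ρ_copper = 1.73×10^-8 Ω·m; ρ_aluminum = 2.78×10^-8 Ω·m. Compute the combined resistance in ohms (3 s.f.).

181 Ω

Segment 1: A = πr² = π(1.7100e-04 m)² = 9.186e-08 m²
R₁ = ρL/A = (1.73×10^-8)(577)/(9.186e-08) = 108.7 Ω
Segment 2: A = π(0.405/2 mm)² = π(2.0250e-04 m)² = 1.288e-07 m²
R₂ = (2.78×10^-8)(333)/(1.288e-07) = 71.86 Ω
R = R₁ + R₂ = 181 Ω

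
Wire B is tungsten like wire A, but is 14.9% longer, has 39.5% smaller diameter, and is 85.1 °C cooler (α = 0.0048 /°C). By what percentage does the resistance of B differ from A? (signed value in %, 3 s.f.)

R ∝ ρL/d² with ρ ∝ (1+αΔT), so R_B/R_A = (1 + 14.9/100) × (1 − 39.5/100)⁻² × (1 − 0.0048×85.1)
= 1.149 × 2.732 × 0.5915 = 1.857
(R_B − R_A)/R_A = 1.857 − 1 = 85.7%

85.7%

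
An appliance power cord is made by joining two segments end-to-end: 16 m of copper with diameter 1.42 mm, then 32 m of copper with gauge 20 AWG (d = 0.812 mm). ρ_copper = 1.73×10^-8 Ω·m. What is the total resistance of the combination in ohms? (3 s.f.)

Segment 1: A = π(d/2)² = π(7.1000e-04 m)² = 1.584e-06 m²
R₁ = ρL/A = (1.73×10^-8)(16)/(1.584e-06) = 0.1748 Ω
Segment 2: A = π(0.812/2 mm)² = π(4.0600e-04 m)² = 5.178e-07 m²
R₂ = (1.73×10^-8)(32)/(5.178e-07) = 1.069 Ω
R = R₁ + R₂ = 1.24 Ω

1.24 Ω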